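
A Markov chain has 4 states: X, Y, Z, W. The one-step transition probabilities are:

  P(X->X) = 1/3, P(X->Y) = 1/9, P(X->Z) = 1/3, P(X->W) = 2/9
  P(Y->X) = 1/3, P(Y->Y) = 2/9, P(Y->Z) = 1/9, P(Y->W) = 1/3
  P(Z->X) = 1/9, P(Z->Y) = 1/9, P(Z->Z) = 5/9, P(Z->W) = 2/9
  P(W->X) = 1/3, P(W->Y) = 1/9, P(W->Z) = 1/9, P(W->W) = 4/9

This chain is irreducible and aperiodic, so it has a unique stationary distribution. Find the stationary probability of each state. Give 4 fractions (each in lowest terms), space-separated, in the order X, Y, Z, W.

The stationary distribution satisfies pi = pi * P, i.e.:
  pi_X = 1/3*pi_X + 1/3*pi_Y + 1/9*pi_Z + 1/3*pi_W
  pi_Y = 1/9*pi_X + 2/9*pi_Y + 1/9*pi_Z + 1/9*pi_W
  pi_Z = 1/3*pi_X + 1/9*pi_Y + 5/9*pi_Z + 1/9*pi_W
  pi_W = 2/9*pi_X + 1/3*pi_Y + 2/9*pi_Z + 4/9*pi_W
with normalization: pi_X + pi_Y + pi_Z + pi_W = 1.

Using the first 3 balance equations plus normalization, the linear system A*pi = b is:
  [-2/3, 1/3, 1/9, 1/3] . pi = 0
  [1/9, -7/9, 1/9, 1/9] . pi = 0
  [1/3, 1/9, -4/9, 1/9] . pi = 0
  [1, 1, 1, 1] . pi = 1

Solving yields:
  pi_X = 13/49
  pi_Y = 1/8
  pi_Z = 15/49
  pi_W = 17/56

Verification (pi * P):
  13/49*1/3 + 1/8*1/3 + 15/49*1/9 + 17/56*1/3 = 13/49 = pi_X  (ok)
  13/49*1/9 + 1/8*2/9 + 15/49*1/9 + 17/56*1/9 = 1/8 = pi_Y  (ok)
  13/49*1/3 + 1/8*1/9 + 15/49*5/9 + 17/56*1/9 = 15/49 = pi_Z  (ok)
  13/49*2/9 + 1/8*1/3 + 15/49*2/9 + 17/56*4/9 = 17/56 = pi_W  (ok)

Answer: 13/49 1/8 15/49 17/56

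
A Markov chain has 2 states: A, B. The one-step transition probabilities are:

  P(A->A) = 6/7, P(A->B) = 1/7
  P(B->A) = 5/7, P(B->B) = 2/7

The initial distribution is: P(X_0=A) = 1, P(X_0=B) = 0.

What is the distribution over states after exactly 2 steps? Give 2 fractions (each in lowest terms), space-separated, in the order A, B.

Propagating the distribution step by step (d_{t+1} = d_t * P):
d_0 = (A=1, B=0)
  d_1[A] = 1*6/7 + 0*5/7 = 6/7
  d_1[B] = 1*1/7 + 0*2/7 = 1/7
d_1 = (A=6/7, B=1/7)
  d_2[A] = 6/7*6/7 + 1/7*5/7 = 41/49
  d_2[B] = 6/7*1/7 + 1/7*2/7 = 8/49
d_2 = (A=41/49, B=8/49)

Answer: 41/49 8/49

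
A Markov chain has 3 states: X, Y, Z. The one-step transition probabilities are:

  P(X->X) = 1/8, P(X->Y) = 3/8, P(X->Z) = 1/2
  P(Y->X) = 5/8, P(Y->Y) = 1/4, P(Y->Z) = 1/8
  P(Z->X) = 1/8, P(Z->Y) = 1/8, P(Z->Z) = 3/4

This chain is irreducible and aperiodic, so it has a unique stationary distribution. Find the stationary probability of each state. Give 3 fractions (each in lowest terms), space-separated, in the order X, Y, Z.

Answer: 11/48 5/24 9/16

Derivation:
The stationary distribution satisfies pi = pi * P, i.e.:
  pi_X = 1/8*pi_X + 5/8*pi_Y + 1/8*pi_Z
  pi_Y = 3/8*pi_X + 1/4*pi_Y + 1/8*pi_Z
  pi_Z = 1/2*pi_X + 1/8*pi_Y + 3/4*pi_Z
with normalization: pi_X + pi_Y + pi_Z = 1.

Using the first 2 balance equations plus normalization, the linear system A*pi = b is:
  [-7/8, 5/8, 1/8] . pi = 0
  [3/8, -3/4, 1/8] . pi = 0
  [1, 1, 1] . pi = 1

Solving yields:
  pi_X = 11/48
  pi_Y = 5/24
  pi_Z = 9/16

Verification (pi * P):
  11/48*1/8 + 5/24*5/8 + 9/16*1/8 = 11/48 = pi_X  (ok)
  11/48*3/8 + 5/24*1/4 + 9/16*1/8 = 5/24 = pi_Y  (ok)
  11/48*1/2 + 5/24*1/8 + 9/16*3/4 = 9/16 = pi_Z  (ok)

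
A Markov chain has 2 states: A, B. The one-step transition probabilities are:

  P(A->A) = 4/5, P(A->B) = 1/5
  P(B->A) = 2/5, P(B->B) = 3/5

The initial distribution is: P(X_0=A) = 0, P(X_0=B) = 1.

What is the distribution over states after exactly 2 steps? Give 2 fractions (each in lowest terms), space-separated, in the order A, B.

Answer: 14/25 11/25

Derivation:
Propagating the distribution step by step (d_{t+1} = d_t * P):
d_0 = (A=0, B=1)
  d_1[A] = 0*4/5 + 1*2/5 = 2/5
  d_1[B] = 0*1/5 + 1*3/5 = 3/5
d_1 = (A=2/5, B=3/5)
  d_2[A] = 2/5*4/5 + 3/5*2/5 = 14/25
  d_2[B] = 2/5*1/5 + 3/5*3/5 = 11/25
d_2 = (A=14/25, B=11/25)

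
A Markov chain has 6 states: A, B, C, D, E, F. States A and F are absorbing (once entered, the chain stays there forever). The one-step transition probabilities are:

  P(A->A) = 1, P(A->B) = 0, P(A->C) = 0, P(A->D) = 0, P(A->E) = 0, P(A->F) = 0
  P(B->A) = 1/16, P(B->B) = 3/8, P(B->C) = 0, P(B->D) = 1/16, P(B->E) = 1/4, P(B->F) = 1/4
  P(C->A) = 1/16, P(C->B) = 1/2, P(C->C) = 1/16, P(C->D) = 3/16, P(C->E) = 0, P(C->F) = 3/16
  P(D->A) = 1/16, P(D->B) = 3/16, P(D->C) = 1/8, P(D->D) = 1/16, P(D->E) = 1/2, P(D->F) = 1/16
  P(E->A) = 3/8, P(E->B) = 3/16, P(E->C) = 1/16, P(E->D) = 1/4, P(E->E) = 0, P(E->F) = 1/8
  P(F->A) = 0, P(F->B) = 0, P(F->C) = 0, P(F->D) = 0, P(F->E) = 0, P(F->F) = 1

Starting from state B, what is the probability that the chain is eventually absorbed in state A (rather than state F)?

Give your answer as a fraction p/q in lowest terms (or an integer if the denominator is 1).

Let a_i = P(absorbed in A | start in state i).
Boundary conditions: a_A = 1, a_F = 0.
For each transient state i, a_i = sum_j P(i->j) * a_j:
  a_B = 1/16*a_A + 3/8*a_B + 0*a_C + 1/16*a_D + 1/4*a_E + 1/4*a_F
  a_C = 1/16*a_A + 1/2*a_B + 1/16*a_C + 3/16*a_D + 0*a_E + 3/16*a_F
  a_D = 1/16*a_A + 3/16*a_B + 1/8*a_C + 1/16*a_D + 1/2*a_E + 1/16*a_F
  a_E = 3/8*a_A + 3/16*a_B + 1/16*a_C + 1/4*a_D + 0*a_E + 1/8*a_F

Substituting a_A = 1 and a_F = 0, rearrange to (I - Q) a = r where r[i] = P(i -> A):
  [5/8, 0, -1/16, -1/4] . (a_B, a_C, a_D, a_E) = 1/16
  [-1/2, 15/16, -3/16, 0] . (a_B, a_C, a_D, a_E) = 1/16
  [-3/16, -1/8, 15/16, -1/2] . (a_B, a_C, a_D, a_E) = 1/16
  [-3/16, -1/16, -1/4, 1] . (a_B, a_C, a_D, a_E) = 3/8

Solving yields:
  a_B = 20/51
  a_C = 58/153
  a_D = 79/153
  a_E = 92/153

Starting state is B, so the absorption probability is a_B = 20/51.

Answer: 20/51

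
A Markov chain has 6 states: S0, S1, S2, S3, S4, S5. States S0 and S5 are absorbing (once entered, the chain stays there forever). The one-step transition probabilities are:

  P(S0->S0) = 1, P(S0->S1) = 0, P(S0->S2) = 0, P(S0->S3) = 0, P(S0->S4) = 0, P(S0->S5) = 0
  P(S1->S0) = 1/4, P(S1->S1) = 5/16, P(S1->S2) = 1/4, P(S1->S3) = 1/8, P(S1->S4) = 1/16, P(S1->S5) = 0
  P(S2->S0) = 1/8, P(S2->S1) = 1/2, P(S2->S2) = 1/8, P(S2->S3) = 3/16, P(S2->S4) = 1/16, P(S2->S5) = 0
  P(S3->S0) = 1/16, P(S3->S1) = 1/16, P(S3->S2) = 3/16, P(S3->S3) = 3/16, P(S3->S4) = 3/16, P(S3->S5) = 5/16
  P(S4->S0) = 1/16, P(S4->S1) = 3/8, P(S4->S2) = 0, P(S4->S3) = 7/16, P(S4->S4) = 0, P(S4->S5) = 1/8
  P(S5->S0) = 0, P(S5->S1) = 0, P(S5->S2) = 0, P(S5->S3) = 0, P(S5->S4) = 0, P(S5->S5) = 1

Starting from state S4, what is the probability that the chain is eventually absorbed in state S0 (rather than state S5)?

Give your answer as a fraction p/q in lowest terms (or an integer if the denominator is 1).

Answer: 8923/17191

Derivation:
Let a_i = P(absorbed in S0 | start in state i).
Boundary conditions: a_S0 = 1, a_S5 = 0.
For each transient state i, a_i = sum_j P(i->j) * a_j:
  a_S1 = 1/4*a_S0 + 5/16*a_S1 + 1/4*a_S2 + 1/8*a_S3 + 1/16*a_S4 + 0*a_S5
  a_S2 = 1/8*a_S0 + 1/2*a_S1 + 1/8*a_S2 + 3/16*a_S3 + 1/16*a_S4 + 0*a_S5
  a_S3 = 1/16*a_S0 + 1/16*a_S1 + 3/16*a_S2 + 3/16*a_S3 + 3/16*a_S4 + 5/16*a_S5
  a_S4 = 1/16*a_S0 + 3/8*a_S1 + 0*a_S2 + 7/16*a_S3 + 0*a_S4 + 1/8*a_S5

Substituting a_S0 = 1 and a_S5 = 0, rearrange to (I - Q) a = r where r[i] = P(i -> S0):
  [11/16, -1/4, -1/8, -1/16] . (a_S1, a_S2, a_S3, a_S4) = 1/4
  [-1/2, 7/8, -3/16, -1/16] . (a_S1, a_S2, a_S3, a_S4) = 1/8
  [-1/16, -3/16, 13/16, -3/16] . (a_S1, a_S2, a_S3, a_S4) = 1/16
  [-3/8, 0, -7/16, 1] . (a_S1, a_S2, a_S3, a_S4) = 1/16

Solving yields:
  a_S1 = 12659/17191
  a_S2 = 11846/17191
  a_S3 = 7089/17191
  a_S4 = 8923/17191

Starting state is S4, so the absorption probability is a_S4 = 8923/17191.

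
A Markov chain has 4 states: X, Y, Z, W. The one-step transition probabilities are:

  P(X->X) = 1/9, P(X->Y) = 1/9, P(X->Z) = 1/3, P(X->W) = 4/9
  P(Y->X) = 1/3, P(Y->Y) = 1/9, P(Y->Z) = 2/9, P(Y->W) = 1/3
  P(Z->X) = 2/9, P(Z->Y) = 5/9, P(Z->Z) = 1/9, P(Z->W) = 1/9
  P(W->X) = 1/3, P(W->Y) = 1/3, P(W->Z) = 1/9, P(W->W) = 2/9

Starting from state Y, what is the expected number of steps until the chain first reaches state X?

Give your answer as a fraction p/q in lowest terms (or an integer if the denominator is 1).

Let h_i = expected steps to first reach X from state i.
Boundary: h_X = 0.
First-step equations for the other states:
  h_Y = 1 + 1/3*h_X + 1/9*h_Y + 2/9*h_Z + 1/3*h_W
  h_Z = 1 + 2/9*h_X + 5/9*h_Y + 1/9*h_Z + 1/9*h_W
  h_W = 1 + 1/3*h_X + 1/3*h_Y + 1/9*h_Z + 2/9*h_W

Substituting h_X = 0 and rearranging gives the linear system (I - Q) h = 1:
  [8/9, -2/9, -1/3] . (h_Y, h_Z, h_W) = 1
  [-5/9, 8/9, -1/9] . (h_Y, h_Z, h_W) = 1
  [-1/3, -1/9, 7/9] . (h_Y, h_Z, h_W) = 1

Solving yields:
  h_Y = 882/277
  h_Z = 972/277
  h_W = 873/277

Starting state is Y, so the expected hitting time is h_Y = 882/277.

Answer: 882/277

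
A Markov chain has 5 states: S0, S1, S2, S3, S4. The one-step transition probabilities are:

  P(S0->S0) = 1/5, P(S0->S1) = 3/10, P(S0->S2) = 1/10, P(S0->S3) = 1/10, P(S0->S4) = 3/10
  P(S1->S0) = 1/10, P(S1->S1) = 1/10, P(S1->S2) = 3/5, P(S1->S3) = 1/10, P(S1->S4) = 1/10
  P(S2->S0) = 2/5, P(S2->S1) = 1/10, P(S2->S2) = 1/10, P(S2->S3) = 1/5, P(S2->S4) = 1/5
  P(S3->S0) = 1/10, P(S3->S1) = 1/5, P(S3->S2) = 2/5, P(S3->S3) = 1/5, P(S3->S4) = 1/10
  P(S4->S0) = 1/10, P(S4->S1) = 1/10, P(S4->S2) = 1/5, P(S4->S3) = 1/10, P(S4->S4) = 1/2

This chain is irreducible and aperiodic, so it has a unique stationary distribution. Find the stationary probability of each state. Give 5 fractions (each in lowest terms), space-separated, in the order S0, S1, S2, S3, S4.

Answer: 281/1458 1333/8748 119/486 605/4374 2377/8748

Derivation:
The stationary distribution satisfies pi = pi * P, i.e.:
  pi_S0 = 1/5*pi_S0 + 1/10*pi_S1 + 2/5*pi_S2 + 1/10*pi_S3 + 1/10*pi_S4
  pi_S1 = 3/10*pi_S0 + 1/10*pi_S1 + 1/10*pi_S2 + 1/5*pi_S3 + 1/10*pi_S4
  pi_S2 = 1/10*pi_S0 + 3/5*pi_S1 + 1/10*pi_S2 + 2/5*pi_S3 + 1/5*pi_S4
  pi_S3 = 1/10*pi_S0 + 1/10*pi_S1 + 1/5*pi_S2 + 1/5*pi_S3 + 1/10*pi_S4
  pi_S4 = 3/10*pi_S0 + 1/10*pi_S1 + 1/5*pi_S2 + 1/10*pi_S3 + 1/2*pi_S4
with normalization: pi_S0 + pi_S1 + pi_S2 + pi_S3 + pi_S4 = 1.

Using the first 4 balance equations plus normalization, the linear system A*pi = b is:
  [-4/5, 1/10, 2/5, 1/10, 1/10] . pi = 0
  [3/10, -9/10, 1/10, 1/5, 1/10] . pi = 0
  [1/10, 3/5, -9/10, 2/5, 1/5] . pi = 0
  [1/10, 1/10, 1/5, -4/5, 1/10] . pi = 0
  [1, 1, 1, 1, 1] . pi = 1

Solving yields:
  pi_S0 = 281/1458
  pi_S1 = 1333/8748
  pi_S2 = 119/486
  pi_S3 = 605/4374
  pi_S4 = 2377/8748

Verification (pi * P):
  281/1458*1/5 + 1333/8748*1/10 + 119/486*2/5 + 605/4374*1/10 + 2377/8748*1/10 = 281/1458 = pi_S0  (ok)
  281/1458*3/10 + 1333/8748*1/10 + 119/486*1/10 + 605/4374*1/5 + 2377/8748*1/10 = 1333/8748 = pi_S1  (ok)
  281/1458*1/10 + 1333/8748*3/5 + 119/486*1/10 + 605/4374*2/5 + 2377/8748*1/5 = 119/486 = pi_S2  (ok)
  281/1458*1/10 + 1333/8748*1/10 + 119/486*1/5 + 605/4374*1/5 + 2377/8748*1/10 = 605/4374 = pi_S3  (ok)
  281/1458*3/10 + 1333/8748*1/10 + 119/486*1/5 + 605/4374*1/10 + 2377/8748*1/2 = 2377/8748 = pi_S4  (ok)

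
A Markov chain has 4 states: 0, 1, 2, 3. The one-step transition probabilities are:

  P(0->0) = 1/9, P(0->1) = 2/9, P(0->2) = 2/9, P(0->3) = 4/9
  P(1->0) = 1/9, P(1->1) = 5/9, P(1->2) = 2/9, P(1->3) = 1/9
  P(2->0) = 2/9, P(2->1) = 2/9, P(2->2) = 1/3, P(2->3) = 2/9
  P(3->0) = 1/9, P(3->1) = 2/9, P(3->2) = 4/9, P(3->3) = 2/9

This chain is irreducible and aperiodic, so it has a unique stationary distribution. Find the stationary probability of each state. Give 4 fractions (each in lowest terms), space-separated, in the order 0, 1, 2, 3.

The stationary distribution satisfies pi = pi * P, i.e.:
  pi_0 = 1/9*pi_0 + 1/9*pi_1 + 2/9*pi_2 + 1/9*pi_3
  pi_1 = 2/9*pi_0 + 5/9*pi_1 + 2/9*pi_2 + 2/9*pi_3
  pi_2 = 2/9*pi_0 + 2/9*pi_1 + 1/3*pi_2 + 4/9*pi_3
  pi_3 = 4/9*pi_0 + 1/9*pi_1 + 2/9*pi_2 + 2/9*pi_3
with normalization: pi_0 + pi_1 + pi_2 + pi_3 = 1.

Using the first 3 balance equations plus normalization, the linear system A*pi = b is:
  [-8/9, 1/9, 2/9, 1/9] . pi = 0
  [2/9, -4/9, 2/9, 2/9] . pi = 0
  [2/9, 2/9, -2/3, 4/9] . pi = 0
  [1, 1, 1, 1] . pi = 1

Solving yields:
  pi_0 = 10/69
  pi_1 = 1/3
  pi_2 = 7/23
  pi_3 = 5/23

Verification (pi * P):
  10/69*1/9 + 1/3*1/9 + 7/23*2/9 + 5/23*1/9 = 10/69 = pi_0  (ok)
  10/69*2/9 + 1/3*5/9 + 7/23*2/9 + 5/23*2/9 = 1/3 = pi_1  (ok)
  10/69*2/9 + 1/3*2/9 + 7/23*1/3 + 5/23*4/9 = 7/23 = pi_2  (ok)
  10/69*4/9 + 1/3*1/9 + 7/23*2/9 + 5/23*2/9 = 5/23 = pi_3  (ok)

Answer: 10/69 1/3 7/23 5/23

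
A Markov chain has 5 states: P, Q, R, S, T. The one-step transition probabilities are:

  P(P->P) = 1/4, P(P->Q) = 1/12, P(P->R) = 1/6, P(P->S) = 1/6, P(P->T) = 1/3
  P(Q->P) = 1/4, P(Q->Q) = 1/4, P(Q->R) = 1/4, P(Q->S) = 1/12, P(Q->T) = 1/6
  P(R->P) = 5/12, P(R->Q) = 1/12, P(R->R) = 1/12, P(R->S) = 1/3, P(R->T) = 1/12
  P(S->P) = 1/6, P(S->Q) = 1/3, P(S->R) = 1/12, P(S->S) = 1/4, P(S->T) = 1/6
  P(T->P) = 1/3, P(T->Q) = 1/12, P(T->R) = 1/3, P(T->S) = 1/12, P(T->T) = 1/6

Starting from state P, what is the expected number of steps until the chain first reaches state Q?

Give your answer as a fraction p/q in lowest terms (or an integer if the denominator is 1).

Answer: 24972/3287

Derivation:
Let h_i = expected steps to first reach Q from state i.
Boundary: h_Q = 0.
First-step equations for the other states:
  h_P = 1 + 1/4*h_P + 1/12*h_Q + 1/6*h_R + 1/6*h_S + 1/3*h_T
  h_R = 1 + 5/12*h_P + 1/12*h_Q + 1/12*h_R + 1/3*h_S + 1/12*h_T
  h_S = 1 + 1/6*h_P + 1/3*h_Q + 1/12*h_R + 1/4*h_S + 1/6*h_T
  h_T = 1 + 1/3*h_P + 1/12*h_Q + 1/3*h_R + 1/12*h_S + 1/6*h_T

Substituting h_Q = 0 and rearranging gives the linear system (I - Q) h = 1:
  [3/4, -1/6, -1/6, -1/3] . (h_P, h_R, h_S, h_T) = 1
  [-5/12, 11/12, -1/3, -1/12] . (h_P, h_R, h_S, h_T) = 1
  [-1/6, -1/12, 3/4, -1/6] . (h_P, h_R, h_S, h_T) = 1
  [-1/3, -1/3, -1/12, 5/6] . (h_P, h_R, h_S, h_T) = 1

Solving yields:
  h_P = 24972/3287
  h_R = 23856/3287
  h_S = 18204/3287
  h_T = 25296/3287

Starting state is P, so the expected hitting time is h_P = 24972/3287.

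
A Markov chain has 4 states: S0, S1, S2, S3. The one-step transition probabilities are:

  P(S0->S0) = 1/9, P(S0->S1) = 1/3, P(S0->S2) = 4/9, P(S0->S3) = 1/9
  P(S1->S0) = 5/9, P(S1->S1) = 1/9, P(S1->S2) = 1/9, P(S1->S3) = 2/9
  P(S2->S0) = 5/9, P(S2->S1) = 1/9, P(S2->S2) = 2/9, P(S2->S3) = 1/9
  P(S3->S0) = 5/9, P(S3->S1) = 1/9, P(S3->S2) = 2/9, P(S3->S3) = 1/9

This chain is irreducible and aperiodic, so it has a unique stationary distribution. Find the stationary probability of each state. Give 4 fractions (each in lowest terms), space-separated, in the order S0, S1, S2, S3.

The stationary distribution satisfies pi = pi * P, i.e.:
  pi_S0 = 1/9*pi_S0 + 5/9*pi_S1 + 5/9*pi_S2 + 5/9*pi_S3
  pi_S1 = 1/3*pi_S0 + 1/9*pi_S1 + 1/9*pi_S2 + 1/9*pi_S3
  pi_S2 = 4/9*pi_S0 + 1/9*pi_S1 + 2/9*pi_S2 + 2/9*pi_S3
  pi_S3 = 1/9*pi_S0 + 2/9*pi_S1 + 1/9*pi_S2 + 1/9*pi_S3
with normalization: pi_S0 + pi_S1 + pi_S2 + pi_S3 = 1.

Using the first 3 balance equations plus normalization, the linear system A*pi = b is:
  [-8/9, 5/9, 5/9, 5/9] . pi = 0
  [1/3, -8/9, 1/9, 1/9] . pi = 0
  [4/9, 1/9, -7/9, 2/9] . pi = 0
  [1, 1, 1, 1] . pi = 1

Solving yields:
  pi_S0 = 5/13
  pi_S1 = 23/117
  pi_S2 = 301/1053
  pi_S3 = 140/1053

Verification (pi * P):
  5/13*1/9 + 23/117*5/9 + 301/1053*5/9 + 140/1053*5/9 = 5/13 = pi_S0  (ok)
  5/13*1/3 + 23/117*1/9 + 301/1053*1/9 + 140/1053*1/9 = 23/117 = pi_S1  (ok)
  5/13*4/9 + 23/117*1/9 + 301/1053*2/9 + 140/1053*2/9 = 301/1053 = pi_S2  (ok)
  5/13*1/9 + 23/117*2/9 + 301/1053*1/9 + 140/1053*1/9 = 140/1053 = pi_S3  (ok)

Answer: 5/13 23/117 301/1053 140/1053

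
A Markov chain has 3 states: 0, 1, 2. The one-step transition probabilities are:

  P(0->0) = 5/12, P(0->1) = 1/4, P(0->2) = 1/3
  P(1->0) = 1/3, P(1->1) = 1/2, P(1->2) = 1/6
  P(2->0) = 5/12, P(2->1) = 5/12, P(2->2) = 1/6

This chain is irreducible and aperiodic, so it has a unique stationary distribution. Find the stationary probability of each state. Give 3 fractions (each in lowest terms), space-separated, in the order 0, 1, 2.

Answer: 5/13 5/13 3/13

Derivation:
The stationary distribution satisfies pi = pi * P, i.e.:
  pi_0 = 5/12*pi_0 + 1/3*pi_1 + 5/12*pi_2
  pi_1 = 1/4*pi_0 + 1/2*pi_1 + 5/12*pi_2
  pi_2 = 1/3*pi_0 + 1/6*pi_1 + 1/6*pi_2
with normalization: pi_0 + pi_1 + pi_2 = 1.

Using the first 2 balance equations plus normalization, the linear system A*pi = b is:
  [-7/12, 1/3, 5/12] . pi = 0
  [1/4, -1/2, 5/12] . pi = 0
  [1, 1, 1] . pi = 1

Solving yields:
  pi_0 = 5/13
  pi_1 = 5/13
  pi_2 = 3/13

Verification (pi * P):
  5/13*5/12 + 5/13*1/3 + 3/13*5/12 = 5/13 = pi_0  (ok)
  5/13*1/4 + 5/13*1/2 + 3/13*5/12 = 5/13 = pi_1  (ok)
  5/13*1/3 + 5/13*1/6 + 3/13*1/6 = 3/13 = pi_2  (ok)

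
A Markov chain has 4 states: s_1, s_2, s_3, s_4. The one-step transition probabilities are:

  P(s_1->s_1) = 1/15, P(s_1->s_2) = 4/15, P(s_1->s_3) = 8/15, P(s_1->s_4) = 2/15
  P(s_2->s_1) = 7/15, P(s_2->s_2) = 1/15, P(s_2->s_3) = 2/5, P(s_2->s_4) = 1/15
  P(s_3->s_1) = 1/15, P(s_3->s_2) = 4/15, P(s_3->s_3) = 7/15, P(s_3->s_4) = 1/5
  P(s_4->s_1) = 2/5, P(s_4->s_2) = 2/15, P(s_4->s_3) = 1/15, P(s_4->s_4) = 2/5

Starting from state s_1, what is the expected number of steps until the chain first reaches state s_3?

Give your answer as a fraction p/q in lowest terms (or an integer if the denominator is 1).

Let h_i = expected steps to first reach s_3 from state i.
Boundary: h_s_3 = 0.
First-step equations for the other states:
  h_s_1 = 1 + 1/15*h_s_1 + 4/15*h_s_2 + 8/15*h_s_3 + 2/15*h_s_4
  h_s_2 = 1 + 7/15*h_s_1 + 1/15*h_s_2 + 2/5*h_s_3 + 1/15*h_s_4
  h_s_4 = 1 + 2/5*h_s_1 + 2/15*h_s_2 + 1/15*h_s_3 + 2/5*h_s_4

Substituting h_s_3 = 0 and rearranging gives the linear system (I - Q) h = 1:
  [14/15, -4/15, -2/15] . (h_s_1, h_s_2, h_s_4) = 1
  [-7/15, 14/15, -1/15] . (h_s_1, h_s_2, h_s_4) = 1
  [-2/5, -2/15, 3/5] . (h_s_1, h_s_2, h_s_4) = 1

Solving yields:
  h_s_1 = 735/316
  h_s_2 = 3165/1264
  h_s_4 = 2385/632

Starting state is s_1, so the expected hitting time is h_s_1 = 735/316.

Answer: 735/316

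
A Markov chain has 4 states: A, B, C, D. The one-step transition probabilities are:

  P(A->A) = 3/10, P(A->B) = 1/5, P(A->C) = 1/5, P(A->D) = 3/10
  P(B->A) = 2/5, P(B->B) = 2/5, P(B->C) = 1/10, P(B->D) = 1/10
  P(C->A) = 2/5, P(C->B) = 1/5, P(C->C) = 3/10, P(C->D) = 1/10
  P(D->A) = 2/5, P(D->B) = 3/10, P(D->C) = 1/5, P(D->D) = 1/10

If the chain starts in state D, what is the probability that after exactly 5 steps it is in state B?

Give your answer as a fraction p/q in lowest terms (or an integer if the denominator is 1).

Answer: 679/2500

Derivation:
Computing P^5 by repeated multiplication:
P^1 =
  A: [3/10, 1/5, 1/5, 3/10]
  B: [2/5, 2/5, 1/10, 1/10]
  C: [2/5, 1/5, 3/10, 1/10]
  D: [2/5, 3/10, 1/5, 1/10]
P^2 =
  A: [37/100, 27/100, 1/5, 4/25]
  B: [9/25, 29/100, 17/100, 9/50]
  C: [9/25, 1/4, 21/100, 9/50]
  D: [9/25, 27/100, 19/100, 9/50]
P^3 =
  A: [363/1000, 27/100, 193/1000, 87/500]
  B: [91/250, 69/250, 47/250, 43/250]
  C: [91/250, 67/250, 49/250, 43/250]
  D: [91/250, 34/125, 24/125, 43/250]
P^4 =
  A: [3637/10000, 1357/5000, 1923/10000, 863/5000]
  B: [909/2500, 681/2500, 239/1250, 108/625]
  C: [909/2500, 677/2500, 241/1250, 108/625]
  D: [909/2500, 679/2500, 24/125, 108/625]
P^5 =
  A: [36363/100000, 13577/50000, 19209/100000, 8637/50000]
  B: [9091/25000, 3397/12500, 4797/25000, 2159/12500]
  C: [9091/25000, 3393/12500, 961/5000, 2159/12500]
  D: [9091/25000, 679/2500, 4801/25000, 2159/12500]

(P^5)[D -> B] = 679/2500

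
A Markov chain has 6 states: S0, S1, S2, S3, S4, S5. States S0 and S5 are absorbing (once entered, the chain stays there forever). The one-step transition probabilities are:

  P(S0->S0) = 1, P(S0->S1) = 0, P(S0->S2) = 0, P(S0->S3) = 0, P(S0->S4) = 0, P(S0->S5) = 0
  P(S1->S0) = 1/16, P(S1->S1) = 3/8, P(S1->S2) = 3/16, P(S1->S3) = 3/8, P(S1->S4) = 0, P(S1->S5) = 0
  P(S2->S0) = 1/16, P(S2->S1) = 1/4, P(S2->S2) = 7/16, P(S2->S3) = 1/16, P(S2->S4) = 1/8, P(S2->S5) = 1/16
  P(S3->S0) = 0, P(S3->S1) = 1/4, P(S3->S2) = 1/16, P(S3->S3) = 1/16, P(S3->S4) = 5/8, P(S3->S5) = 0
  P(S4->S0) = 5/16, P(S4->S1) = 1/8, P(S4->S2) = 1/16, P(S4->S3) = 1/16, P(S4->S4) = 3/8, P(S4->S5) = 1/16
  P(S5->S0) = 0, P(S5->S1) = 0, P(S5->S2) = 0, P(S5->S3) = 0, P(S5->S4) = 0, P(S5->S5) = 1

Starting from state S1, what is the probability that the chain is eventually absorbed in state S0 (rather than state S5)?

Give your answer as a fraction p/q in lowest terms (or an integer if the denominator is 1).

Let a_i = P(absorbed in S0 | start in state i).
Boundary conditions: a_S0 = 1, a_S5 = 0.
For each transient state i, a_i = sum_j P(i->j) * a_j:
  a_S1 = 1/16*a_S0 + 3/8*a_S1 + 3/16*a_S2 + 3/8*a_S3 + 0*a_S4 + 0*a_S5
  a_S2 = 1/16*a_S0 + 1/4*a_S1 + 7/16*a_S2 + 1/16*a_S3 + 1/8*a_S4 + 1/16*a_S5
  a_S3 = 0*a_S0 + 1/4*a_S1 + 1/16*a_S2 + 1/16*a_S3 + 5/8*a_S4 + 0*a_S5
  a_S4 = 5/16*a_S0 + 1/8*a_S1 + 1/16*a_S2 + 1/16*a_S3 + 3/8*a_S4 + 1/16*a_S5

Substituting a_S0 = 1 and a_S5 = 0, rearrange to (I - Q) a = r where r[i] = P(i -> S0):
  [5/8, -3/16, -3/8, 0] . (a_S1, a_S2, a_S3, a_S4) = 1/16
  [-1/4, 9/16, -1/16, -1/8] . (a_S1, a_S2, a_S3, a_S4) = 1/16
  [-1/4, -1/16, 15/16, -5/8] . (a_S1, a_S2, a_S3, a_S4) = 0
  [-1/8, -1/16, -1/16, 5/8] . (a_S1, a_S2, a_S3, a_S4) = 5/16

Solving yields:
  a_S1 = 1277/1580
  a_S2 = 293/395
  a_S3 = 1279/1580
  a_S4 = 2581/3160

Starting state is S1, so the absorption probability is a_S1 = 1277/1580.

Answer: 1277/1580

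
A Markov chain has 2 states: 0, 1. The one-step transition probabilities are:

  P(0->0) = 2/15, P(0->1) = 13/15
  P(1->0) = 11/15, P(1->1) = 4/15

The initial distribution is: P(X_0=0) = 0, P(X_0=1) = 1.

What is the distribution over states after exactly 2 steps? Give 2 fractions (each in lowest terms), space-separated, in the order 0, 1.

Propagating the distribution step by step (d_{t+1} = d_t * P):
d_0 = (0=0, 1=1)
  d_1[0] = 0*2/15 + 1*11/15 = 11/15
  d_1[1] = 0*13/15 + 1*4/15 = 4/15
d_1 = (0=11/15, 1=4/15)
  d_2[0] = 11/15*2/15 + 4/15*11/15 = 22/75
  d_2[1] = 11/15*13/15 + 4/15*4/15 = 53/75
d_2 = (0=22/75, 1=53/75)

Answer: 22/75 53/75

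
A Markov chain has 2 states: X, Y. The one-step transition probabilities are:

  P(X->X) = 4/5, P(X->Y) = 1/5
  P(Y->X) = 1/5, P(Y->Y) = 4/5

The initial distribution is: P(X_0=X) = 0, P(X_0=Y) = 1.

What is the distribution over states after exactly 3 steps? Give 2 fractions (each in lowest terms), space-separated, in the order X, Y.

Propagating the distribution step by step (d_{t+1} = d_t * P):
d_0 = (X=0, Y=1)
  d_1[X] = 0*4/5 + 1*1/5 = 1/5
  d_1[Y] = 0*1/5 + 1*4/5 = 4/5
d_1 = (X=1/5, Y=4/5)
  d_2[X] = 1/5*4/5 + 4/5*1/5 = 8/25
  d_2[Y] = 1/5*1/5 + 4/5*4/5 = 17/25
d_2 = (X=8/25, Y=17/25)
  d_3[X] = 8/25*4/5 + 17/25*1/5 = 49/125
  d_3[Y] = 8/25*1/5 + 17/25*4/5 = 76/125
d_3 = (X=49/125, Y=76/125)

Answer: 49/125 76/125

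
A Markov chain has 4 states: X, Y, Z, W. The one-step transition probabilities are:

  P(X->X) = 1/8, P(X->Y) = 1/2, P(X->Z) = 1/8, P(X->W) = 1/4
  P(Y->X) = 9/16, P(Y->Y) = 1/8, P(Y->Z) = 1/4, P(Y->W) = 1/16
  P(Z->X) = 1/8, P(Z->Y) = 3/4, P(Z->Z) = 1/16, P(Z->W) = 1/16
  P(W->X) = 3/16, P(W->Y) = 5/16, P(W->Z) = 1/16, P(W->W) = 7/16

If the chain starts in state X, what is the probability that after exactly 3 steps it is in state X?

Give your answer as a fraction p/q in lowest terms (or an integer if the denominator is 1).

Computing P^3 by repeated multiplication:
P^1 =
  X: [1/8, 1/2, 1/8, 1/4]
  Y: [9/16, 1/8, 1/4, 1/16]
  Z: [1/8, 3/4, 1/16, 1/16]
  W: [3/16, 5/16, 1/16, 7/16]
P^2 =
  X: [23/64, 19/64, 21/128, 23/128]
  Y: [47/256, 129/256, 31/256, 49/256]
  Z: [117/256, 57/256, 27/128, 7/64]
  W: [37/128, 81/256, 17/128, 67/256]
P^3 =
  X: [545/2048, 811/2048, 9/64, 101/512]
  Y: [183/512, 1251/4096, 345/2048, 691/4096]
  Z: [939/4096, 919/2048, 17/128, 775/4096]
  W: [573/2048, 1497/4096, 573/4096, 55/256]

(P^3)[X -> X] = 545/2048

Answer: 545/2048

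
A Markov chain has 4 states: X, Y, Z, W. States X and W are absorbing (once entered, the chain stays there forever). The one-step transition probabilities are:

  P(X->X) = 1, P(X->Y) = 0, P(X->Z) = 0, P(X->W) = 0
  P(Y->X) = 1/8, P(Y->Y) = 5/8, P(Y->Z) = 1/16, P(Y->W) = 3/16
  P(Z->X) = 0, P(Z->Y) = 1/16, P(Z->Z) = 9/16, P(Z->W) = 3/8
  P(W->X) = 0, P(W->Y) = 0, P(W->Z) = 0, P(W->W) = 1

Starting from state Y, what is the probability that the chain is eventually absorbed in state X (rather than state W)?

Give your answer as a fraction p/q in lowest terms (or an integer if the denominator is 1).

Let a_i = P(absorbed in X | start in state i).
Boundary conditions: a_X = 1, a_W = 0.
For each transient state i, a_i = sum_j P(i->j) * a_j:
  a_Y = 1/8*a_X + 5/8*a_Y + 1/16*a_Z + 3/16*a_W
  a_Z = 0*a_X + 1/16*a_Y + 9/16*a_Z + 3/8*a_W

Substituting a_X = 1 and a_W = 0, rearrange to (I - Q) a = r where r[i] = P(i -> X):
  [3/8, -1/16] . (a_Y, a_Z) = 1/8
  [-1/16, 7/16] . (a_Y, a_Z) = 0

Solving yields:
  a_Y = 14/41
  a_Z = 2/41

Starting state is Y, so the absorption probability is a_Y = 14/41.

Answer: 14/41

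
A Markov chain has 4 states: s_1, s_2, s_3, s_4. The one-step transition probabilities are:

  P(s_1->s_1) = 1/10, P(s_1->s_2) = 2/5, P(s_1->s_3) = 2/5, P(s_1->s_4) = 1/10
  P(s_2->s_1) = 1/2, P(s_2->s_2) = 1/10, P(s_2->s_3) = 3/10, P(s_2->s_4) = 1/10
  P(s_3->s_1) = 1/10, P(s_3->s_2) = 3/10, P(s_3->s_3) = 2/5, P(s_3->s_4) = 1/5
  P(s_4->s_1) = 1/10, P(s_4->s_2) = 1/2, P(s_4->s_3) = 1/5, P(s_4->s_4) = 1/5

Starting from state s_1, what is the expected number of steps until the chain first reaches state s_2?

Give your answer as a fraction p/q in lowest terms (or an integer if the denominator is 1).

Let h_i = expected steps to first reach s_2 from state i.
Boundary: h_s_2 = 0.
First-step equations for the other states:
  h_s_1 = 1 + 1/10*h_s_1 + 2/5*h_s_2 + 2/5*h_s_3 + 1/10*h_s_4
  h_s_3 = 1 + 1/10*h_s_1 + 3/10*h_s_2 + 2/5*h_s_3 + 1/5*h_s_4
  h_s_4 = 1 + 1/10*h_s_1 + 1/2*h_s_2 + 1/5*h_s_3 + 1/5*h_s_4

Substituting h_s_2 = 0 and rearranging gives the linear system (I - Q) h = 1:
  [9/10, -2/5, -1/10] . (h_s_1, h_s_3, h_s_4) = 1
  [-1/10, 3/5, -1/5] . (h_s_1, h_s_3, h_s_4) = 1
  [-1/10, -1/5, 4/5] . (h_s_1, h_s_3, h_s_4) = 1

Solving yields:
  h_s_1 = 230/87
  h_s_3 = 250/87
  h_s_4 = 200/87

Starting state is s_1, so the expected hitting time is h_s_1 = 230/87.

Answer: 230/87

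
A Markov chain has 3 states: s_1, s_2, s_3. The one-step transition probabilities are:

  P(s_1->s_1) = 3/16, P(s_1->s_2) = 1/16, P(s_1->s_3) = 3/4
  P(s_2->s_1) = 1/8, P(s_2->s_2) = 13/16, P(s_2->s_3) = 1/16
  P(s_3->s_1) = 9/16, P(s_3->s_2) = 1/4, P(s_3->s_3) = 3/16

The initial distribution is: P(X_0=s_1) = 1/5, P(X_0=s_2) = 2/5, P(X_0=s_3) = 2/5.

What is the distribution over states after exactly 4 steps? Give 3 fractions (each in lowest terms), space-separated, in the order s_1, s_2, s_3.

Propagating the distribution step by step (d_{t+1} = d_t * P):
d_0 = (s_1=1/5, s_2=2/5, s_3=2/5)
  d_1[s_1] = 1/5*3/16 + 2/5*1/8 + 2/5*9/16 = 5/16
  d_1[s_2] = 1/5*1/16 + 2/5*13/16 + 2/5*1/4 = 7/16
  d_1[s_3] = 1/5*3/4 + 2/5*1/16 + 2/5*3/16 = 1/4
d_1 = (s_1=5/16, s_2=7/16, s_3=1/4)
  d_2[s_1] = 5/16*3/16 + 7/16*1/8 + 1/4*9/16 = 65/256
  d_2[s_2] = 5/16*1/16 + 7/16*13/16 + 1/4*1/4 = 7/16
  d_2[s_3] = 5/16*3/4 + 7/16*1/16 + 1/4*3/16 = 79/256
d_2 = (s_1=65/256, s_2=7/16, s_3=79/256)
  d_3[s_1] = 65/256*3/16 + 7/16*1/8 + 79/256*9/16 = 565/2048
  d_3[s_2] = 65/256*1/16 + 7/16*13/16 + 79/256*1/4 = 1837/4096
  d_3[s_3] = 65/256*3/4 + 7/16*1/16 + 79/256*3/16 = 1129/4096
d_3 = (s_1=565/2048, s_2=1837/4096, s_3=1129/4096)
  d_4[s_1] = 565/2048*3/16 + 1837/4096*1/8 + 1129/4096*9/16 = 17225/65536
  d_4[s_2] = 565/2048*1/16 + 1837/4096*13/16 + 1129/4096*1/4 = 29527/65536
  d_4[s_3] = 565/2048*3/4 + 1837/4096*1/16 + 1129/4096*3/16 = 587/2048
d_4 = (s_1=17225/65536, s_2=29527/65536, s_3=587/2048)

Answer: 17225/65536 29527/65536 587/2048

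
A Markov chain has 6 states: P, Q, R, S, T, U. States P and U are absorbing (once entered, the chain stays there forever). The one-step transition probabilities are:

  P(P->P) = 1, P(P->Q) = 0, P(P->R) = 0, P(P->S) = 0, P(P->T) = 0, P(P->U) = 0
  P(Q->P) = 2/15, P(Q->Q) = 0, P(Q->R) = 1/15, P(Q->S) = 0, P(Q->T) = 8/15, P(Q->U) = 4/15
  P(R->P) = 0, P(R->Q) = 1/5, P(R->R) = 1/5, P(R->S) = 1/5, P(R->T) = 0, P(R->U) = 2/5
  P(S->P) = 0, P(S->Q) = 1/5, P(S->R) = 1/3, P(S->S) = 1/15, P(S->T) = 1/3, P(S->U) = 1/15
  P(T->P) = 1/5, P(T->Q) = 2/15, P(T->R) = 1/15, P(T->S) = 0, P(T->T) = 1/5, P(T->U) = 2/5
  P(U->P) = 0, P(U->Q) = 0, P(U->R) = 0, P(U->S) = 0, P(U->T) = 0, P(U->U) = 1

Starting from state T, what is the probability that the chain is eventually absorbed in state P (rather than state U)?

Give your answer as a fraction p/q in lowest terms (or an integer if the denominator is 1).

Answer: 146/467

Derivation:
Let a_i = P(absorbed in P | start in state i).
Boundary conditions: a_P = 1, a_U = 0.
For each transient state i, a_i = sum_j P(i->j) * a_j:
  a_Q = 2/15*a_P + 0*a_Q + 1/15*a_R + 0*a_S + 8/15*a_T + 4/15*a_U
  a_R = 0*a_P + 1/5*a_Q + 1/5*a_R + 1/5*a_S + 0*a_T + 2/5*a_U
  a_S = 0*a_P + 1/5*a_Q + 1/3*a_R + 1/15*a_S + 1/3*a_T + 1/15*a_U
  a_T = 1/5*a_P + 2/15*a_Q + 1/15*a_R + 0*a_S + 1/5*a_T + 2/5*a_U

Substituting a_P = 1 and a_U = 0, rearrange to (I - Q) a = r where r[i] = P(i -> P):
  [1, -1/15, 0, -8/15] . (a_Q, a_R, a_S, a_T) = 2/15
  [-1/5, 4/5, -1/5, 0] . (a_Q, a_R, a_S, a_T) = 0
  [-1/5, -1/3, 14/15, -1/3] . (a_Q, a_R, a_S, a_T) = 0
  [-2/15, -1/15, 0, 4/5] . (a_Q, a_R, a_S, a_T) = 1/5

Solving yields:
  a_Q = 2453/7939
  a_R = 1061/7939
  a_S = 1791/7939
  a_T = 146/467

Starting state is T, so the absorption probability is a_T = 146/467.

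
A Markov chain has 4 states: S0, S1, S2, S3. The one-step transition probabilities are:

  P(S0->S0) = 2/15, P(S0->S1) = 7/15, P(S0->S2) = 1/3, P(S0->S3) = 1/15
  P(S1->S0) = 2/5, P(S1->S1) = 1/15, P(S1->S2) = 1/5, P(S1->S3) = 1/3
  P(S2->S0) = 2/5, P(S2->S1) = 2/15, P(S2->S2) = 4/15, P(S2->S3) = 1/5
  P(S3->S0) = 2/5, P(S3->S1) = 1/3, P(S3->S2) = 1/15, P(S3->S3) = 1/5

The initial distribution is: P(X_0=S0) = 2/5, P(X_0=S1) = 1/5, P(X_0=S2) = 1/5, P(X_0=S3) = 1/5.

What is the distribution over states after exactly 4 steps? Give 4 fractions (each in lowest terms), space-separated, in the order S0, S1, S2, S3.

Answer: 80042/253125 65417/253125 58729/253125 48937/253125

Derivation:
Propagating the distribution step by step (d_{t+1} = d_t * P):
d_0 = (S0=2/5, S1=1/5, S2=1/5, S3=1/5)
  d_1[S0] = 2/5*2/15 + 1/5*2/5 + 1/5*2/5 + 1/5*2/5 = 22/75
  d_1[S1] = 2/5*7/15 + 1/5*1/15 + 1/5*2/15 + 1/5*1/3 = 22/75
  d_1[S2] = 2/5*1/3 + 1/5*1/5 + 1/5*4/15 + 1/5*1/15 = 6/25
  d_1[S3] = 2/5*1/15 + 1/5*1/3 + 1/5*1/5 + 1/5*1/5 = 13/75
d_1 = (S0=22/75, S1=22/75, S2=6/25, S3=13/75)
  d_2[S0] = 22/75*2/15 + 22/75*2/5 + 6/25*2/5 + 13/75*2/5 = 362/1125
  d_2[S1] = 22/75*7/15 + 22/75*1/15 + 6/25*2/15 + 13/75*1/3 = 277/1125
  d_2[S2] = 22/75*1/3 + 22/75*1/5 + 6/25*4/15 + 13/75*1/15 = 29/125
  d_2[S3] = 22/75*1/15 + 22/75*1/3 + 6/25*1/5 + 13/75*1/5 = 1/5
d_2 = (S0=362/1125, S1=277/1125, S2=29/125, S3=1/5)
  d_3[S0] = 362/1125*2/15 + 277/1125*2/5 + 29/125*2/5 + 1/5*2/5 = 5302/16875
  d_3[S1] = 362/1125*7/15 + 277/1125*1/15 + 29/125*2/15 + 1/5*1/3 = 1486/5625
  d_3[S2] = 362/1125*1/3 + 277/1125*1/5 + 29/125*4/15 + 1/5*1/15 = 782/3375
  d_3[S3] = 362/1125*1/15 + 277/1125*1/3 + 29/125*1/5 + 1/5*1/5 = 641/3375
d_3 = (S0=5302/16875, S1=1486/5625, S2=782/3375, S3=641/3375)
  d_4[S0] = 5302/16875*2/15 + 1486/5625*2/5 + 782/3375*2/5 + 641/3375*2/5 = 80042/253125
  d_4[S1] = 5302/16875*7/15 + 1486/5625*1/15 + 782/3375*2/15 + 641/3375*1/3 = 65417/253125
  d_4[S2] = 5302/16875*1/3 + 1486/5625*1/5 + 782/3375*4/15 + 641/3375*1/15 = 58729/253125
  d_4[S3] = 5302/16875*1/15 + 1486/5625*1/3 + 782/3375*1/5 + 641/3375*1/5 = 48937/253125
d_4 = (S0=80042/253125, S1=65417/253125, S2=58729/253125, S3=48937/253125)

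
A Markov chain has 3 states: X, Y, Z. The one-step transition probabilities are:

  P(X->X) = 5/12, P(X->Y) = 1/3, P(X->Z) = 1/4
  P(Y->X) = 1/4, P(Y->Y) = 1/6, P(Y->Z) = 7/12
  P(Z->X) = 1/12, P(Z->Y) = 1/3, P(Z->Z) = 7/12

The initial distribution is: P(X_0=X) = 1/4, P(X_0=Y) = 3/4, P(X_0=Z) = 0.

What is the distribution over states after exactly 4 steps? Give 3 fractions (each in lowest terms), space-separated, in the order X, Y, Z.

Propagating the distribution step by step (d_{t+1} = d_t * P):
d_0 = (X=1/4, Y=3/4, Z=0)
  d_1[X] = 1/4*5/12 + 3/4*1/4 + 0*1/12 = 7/24
  d_1[Y] = 1/4*1/3 + 3/4*1/6 + 0*1/3 = 5/24
  d_1[Z] = 1/4*1/4 + 3/4*7/12 + 0*7/12 = 1/2
d_1 = (X=7/24, Y=5/24, Z=1/2)
  d_2[X] = 7/24*5/12 + 5/24*1/4 + 1/2*1/12 = 31/144
  d_2[Y] = 7/24*1/3 + 5/24*1/6 + 1/2*1/3 = 43/144
  d_2[Z] = 7/24*1/4 + 5/24*7/12 + 1/2*7/12 = 35/72
d_2 = (X=31/144, Y=43/144, Z=35/72)
  d_3[X] = 31/144*5/12 + 43/144*1/4 + 35/72*1/12 = 59/288
  d_3[Y] = 31/144*1/3 + 43/144*1/6 + 35/72*1/3 = 245/864
  d_3[Z] = 31/144*1/4 + 43/144*7/12 + 35/72*7/12 = 221/432
d_3 = (X=59/288, Y=245/864, Z=221/432)
  d_4[X] = 59/288*5/12 + 245/864*1/4 + 221/432*1/12 = 1031/5184
  d_4[Y] = 59/288*1/3 + 245/864*1/6 + 221/432*1/3 = 1483/5184
  d_4[Z] = 59/288*1/4 + 245/864*7/12 + 221/432*7/12 = 445/864
d_4 = (X=1031/5184, Y=1483/5184, Z=445/864)

Answer: 1031/5184 1483/5184 445/864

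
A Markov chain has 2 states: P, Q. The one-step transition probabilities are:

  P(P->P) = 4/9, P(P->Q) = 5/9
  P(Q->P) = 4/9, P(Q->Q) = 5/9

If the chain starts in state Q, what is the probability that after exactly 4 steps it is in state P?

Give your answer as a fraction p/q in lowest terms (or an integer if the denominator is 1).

Computing P^4 by repeated multiplication:
P^1 =
  P: [4/9, 5/9]
  Q: [4/9, 5/9]
P^2 =
  P: [4/9, 5/9]
  Q: [4/9, 5/9]
P^3 =
  P: [4/9, 5/9]
  Q: [4/9, 5/9]
P^4 =
  P: [4/9, 5/9]
  Q: [4/9, 5/9]

(P^4)[Q -> P] = 4/9

Answer: 4/9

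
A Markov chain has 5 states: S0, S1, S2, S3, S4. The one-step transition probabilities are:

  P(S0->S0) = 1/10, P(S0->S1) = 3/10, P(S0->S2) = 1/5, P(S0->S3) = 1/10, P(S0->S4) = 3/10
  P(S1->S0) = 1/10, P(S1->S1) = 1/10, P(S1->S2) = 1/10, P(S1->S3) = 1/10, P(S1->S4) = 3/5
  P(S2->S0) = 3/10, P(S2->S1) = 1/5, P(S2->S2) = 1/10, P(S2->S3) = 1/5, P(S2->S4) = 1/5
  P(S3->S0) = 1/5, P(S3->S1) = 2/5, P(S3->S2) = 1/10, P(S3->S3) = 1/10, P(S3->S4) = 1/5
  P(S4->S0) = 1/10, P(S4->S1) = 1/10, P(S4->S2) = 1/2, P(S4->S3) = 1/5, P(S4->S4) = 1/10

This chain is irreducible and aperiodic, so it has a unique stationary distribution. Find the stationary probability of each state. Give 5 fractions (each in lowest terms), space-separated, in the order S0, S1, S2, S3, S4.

The stationary distribution satisfies pi = pi * P, i.e.:
  pi_S0 = 1/10*pi_S0 + 1/10*pi_S1 + 3/10*pi_S2 + 1/5*pi_S3 + 1/10*pi_S4
  pi_S1 = 3/10*pi_S0 + 1/10*pi_S1 + 1/5*pi_S2 + 2/5*pi_S3 + 1/10*pi_S4
  pi_S2 = 1/5*pi_S0 + 1/10*pi_S1 + 1/10*pi_S2 + 1/10*pi_S3 + 1/2*pi_S4
  pi_S3 = 1/10*pi_S0 + 1/10*pi_S1 + 1/5*pi_S2 + 1/10*pi_S3 + 1/5*pi_S4
  pi_S4 = 3/10*pi_S0 + 3/5*pi_S1 + 1/5*pi_S2 + 1/5*pi_S3 + 1/10*pi_S4
with normalization: pi_S0 + pi_S1 + pi_S2 + pi_S3 + pi_S4 = 1.

Using the first 4 balance equations plus normalization, the linear system A*pi = b is:
  [-9/10, 1/10, 3/10, 1/5, 1/10] . pi = 0
  [3/10, -9/10, 1/5, 2/5, 1/10] . pi = 0
  [1/5, 1/10, -9/10, 1/10, 1/2] . pi = 0
  [1/10, 1/10, 1/5, -9/10, 1/5] . pi = 0
  [1, 1, 1, 1, 1] . pi = 1

Solving yields:
  pi_S0 = 2733/17123
  pi_S1 = 3408/17123
  pi_S2 = 3826/17123
  pi_S3 = 2555/17123
  pi_S4 = 4601/17123

Verification (pi * P):
  2733/17123*1/10 + 3408/17123*1/10 + 3826/17123*3/10 + 2555/17123*1/5 + 4601/17123*1/10 = 2733/17123 = pi_S0  (ok)
  2733/17123*3/10 + 3408/17123*1/10 + 3826/17123*1/5 + 2555/17123*2/5 + 4601/17123*1/10 = 3408/17123 = pi_S1  (ok)
  2733/17123*1/5 + 3408/17123*1/10 + 3826/17123*1/10 + 2555/17123*1/10 + 4601/17123*1/2 = 3826/17123 = pi_S2  (ok)
  2733/17123*1/10 + 3408/17123*1/10 + 3826/17123*1/5 + 2555/17123*1/10 + 4601/17123*1/5 = 2555/17123 = pi_S3  (ok)
  2733/17123*3/10 + 3408/17123*3/5 + 3826/17123*1/5 + 2555/17123*1/5 + 4601/17123*1/10 = 4601/17123 = pi_S4  (ok)

Answer: 2733/17123 3408/17123 3826/17123 2555/17123 4601/17123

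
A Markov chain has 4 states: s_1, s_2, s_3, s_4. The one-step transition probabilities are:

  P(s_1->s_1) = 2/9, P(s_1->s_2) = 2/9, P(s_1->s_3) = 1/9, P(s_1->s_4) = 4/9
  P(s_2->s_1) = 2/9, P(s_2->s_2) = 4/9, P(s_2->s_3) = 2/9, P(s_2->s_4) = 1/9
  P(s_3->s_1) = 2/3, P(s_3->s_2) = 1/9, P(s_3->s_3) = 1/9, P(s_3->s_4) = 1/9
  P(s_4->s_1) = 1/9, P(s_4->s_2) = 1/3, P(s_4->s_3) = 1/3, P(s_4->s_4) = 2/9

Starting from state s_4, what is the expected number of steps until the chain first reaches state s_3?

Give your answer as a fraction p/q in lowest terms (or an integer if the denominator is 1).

Let h_i = expected steps to first reach s_3 from state i.
Boundary: h_s_3 = 0.
First-step equations for the other states:
  h_s_1 = 1 + 2/9*h_s_1 + 2/9*h_s_2 + 1/9*h_s_3 + 4/9*h_s_4
  h_s_2 = 1 + 2/9*h_s_1 + 4/9*h_s_2 + 2/9*h_s_3 + 1/9*h_s_4
  h_s_4 = 1 + 1/9*h_s_1 + 1/3*h_s_2 + 1/3*h_s_3 + 2/9*h_s_4

Substituting h_s_3 = 0 and rearranging gives the linear system (I - Q) h = 1:
  [7/9, -2/9, -4/9] . (h_s_1, h_s_2, h_s_4) = 1
  [-2/9, 5/9, -1/9] . (h_s_1, h_s_2, h_s_4) = 1
  [-1/9, -1/3, 7/9] . (h_s_1, h_s_2, h_s_4) = 1

Solving yields:
  h_s_1 = 24/5
  h_s_2 = 9/2
  h_s_4 = 39/10

Starting state is s_4, so the expected hitting time is h_s_4 = 39/10.

Answer: 39/10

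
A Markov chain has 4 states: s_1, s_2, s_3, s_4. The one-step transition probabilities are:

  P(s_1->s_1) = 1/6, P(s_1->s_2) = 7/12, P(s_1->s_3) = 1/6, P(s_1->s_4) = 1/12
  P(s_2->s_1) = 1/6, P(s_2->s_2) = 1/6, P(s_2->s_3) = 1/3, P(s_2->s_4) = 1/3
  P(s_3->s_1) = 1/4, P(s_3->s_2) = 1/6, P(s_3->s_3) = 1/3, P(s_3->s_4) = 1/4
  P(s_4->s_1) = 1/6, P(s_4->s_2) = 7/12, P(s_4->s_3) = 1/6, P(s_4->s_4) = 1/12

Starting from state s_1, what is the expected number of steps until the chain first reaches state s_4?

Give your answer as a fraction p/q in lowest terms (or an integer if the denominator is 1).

Let h_i = expected steps to first reach s_4 from state i.
Boundary: h_s_4 = 0.
First-step equations for the other states:
  h_s_1 = 1 + 1/6*h_s_1 + 7/12*h_s_2 + 1/6*h_s_3 + 1/12*h_s_4
  h_s_2 = 1 + 1/6*h_s_1 + 1/6*h_s_2 + 1/3*h_s_3 + 1/3*h_s_4
  h_s_3 = 1 + 1/4*h_s_1 + 1/6*h_s_2 + 1/3*h_s_3 + 1/4*h_s_4

Substituting h_s_4 = 0 and rearranging gives the linear system (I - Q) h = 1:
  [5/6, -7/12, -1/6] . (h_s_1, h_s_2, h_s_3) = 1
  [-1/6, 5/6, -1/3] . (h_s_1, h_s_2, h_s_3) = 1
  [-1/4, -1/6, 2/3] . (h_s_1, h_s_2, h_s_3) = 1

Solving yields:
  h_s_1 = 90/19
  h_s_2 = 73/19
  h_s_3 = 161/38

Starting state is s_1, so the expected hitting time is h_s_1 = 90/19.

Answer: 90/19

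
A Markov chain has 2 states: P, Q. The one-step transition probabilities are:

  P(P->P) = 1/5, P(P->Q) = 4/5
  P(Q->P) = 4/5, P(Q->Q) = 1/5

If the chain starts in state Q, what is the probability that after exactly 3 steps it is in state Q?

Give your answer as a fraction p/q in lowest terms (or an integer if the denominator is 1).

Computing P^3 by repeated multiplication:
P^1 =
  P: [1/5, 4/5]
  Q: [4/5, 1/5]
P^2 =
  P: [17/25, 8/25]
  Q: [8/25, 17/25]
P^3 =
  P: [49/125, 76/125]
  Q: [76/125, 49/125]

(P^3)[Q -> Q] = 49/125

Answer: 49/125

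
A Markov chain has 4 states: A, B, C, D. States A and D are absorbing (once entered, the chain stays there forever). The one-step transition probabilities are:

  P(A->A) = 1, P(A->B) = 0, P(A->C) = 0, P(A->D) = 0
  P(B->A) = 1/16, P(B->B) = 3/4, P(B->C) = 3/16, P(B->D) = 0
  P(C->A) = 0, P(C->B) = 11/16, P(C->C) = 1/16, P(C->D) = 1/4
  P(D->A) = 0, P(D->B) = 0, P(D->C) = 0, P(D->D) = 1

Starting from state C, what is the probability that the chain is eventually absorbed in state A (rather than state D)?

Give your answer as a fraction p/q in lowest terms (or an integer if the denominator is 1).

Let a_i = P(absorbed in A | start in state i).
Boundary conditions: a_A = 1, a_D = 0.
For each transient state i, a_i = sum_j P(i->j) * a_j:
  a_B = 1/16*a_A + 3/4*a_B + 3/16*a_C + 0*a_D
  a_C = 0*a_A + 11/16*a_B + 1/16*a_C + 1/4*a_D

Substituting a_A = 1 and a_D = 0, rearrange to (I - Q) a = r where r[i] = P(i -> A):
  [1/4, -3/16] . (a_B, a_C) = 1/16
  [-11/16, 15/16] . (a_B, a_C) = 0

Solving yields:
  a_B = 5/9
  a_C = 11/27

Starting state is C, so the absorption probability is a_C = 11/27.

Answer: 11/27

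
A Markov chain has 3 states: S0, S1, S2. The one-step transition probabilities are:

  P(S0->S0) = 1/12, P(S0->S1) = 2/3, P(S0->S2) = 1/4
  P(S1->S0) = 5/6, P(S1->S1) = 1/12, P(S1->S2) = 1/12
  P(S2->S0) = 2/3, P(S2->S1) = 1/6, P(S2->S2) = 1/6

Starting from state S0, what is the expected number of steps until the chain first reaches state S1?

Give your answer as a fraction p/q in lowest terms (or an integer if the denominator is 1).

Answer: 78/43

Derivation:
Let h_i = expected steps to first reach S1 from state i.
Boundary: h_S1 = 0.
First-step equations for the other states:
  h_S0 = 1 + 1/12*h_S0 + 2/3*h_S1 + 1/4*h_S2
  h_S2 = 1 + 2/3*h_S0 + 1/6*h_S1 + 1/6*h_S2

Substituting h_S1 = 0 and rearranging gives the linear system (I - Q) h = 1:
  [11/12, -1/4] . (h_S0, h_S2) = 1
  [-2/3, 5/6] . (h_S0, h_S2) = 1

Solving yields:
  h_S0 = 78/43
  h_S2 = 114/43

Starting state is S0, so the expected hitting time is h_S0 = 78/43.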